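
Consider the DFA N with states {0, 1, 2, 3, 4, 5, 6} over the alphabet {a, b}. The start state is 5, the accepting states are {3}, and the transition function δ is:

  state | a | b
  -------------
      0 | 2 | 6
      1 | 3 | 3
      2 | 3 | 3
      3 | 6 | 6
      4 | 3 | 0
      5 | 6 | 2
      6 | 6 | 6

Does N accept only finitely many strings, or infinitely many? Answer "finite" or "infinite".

finite

The useful states (reachable from 5 and able to reach an accepting state) are {2, 3, 5}.
Restricted to these states the transition graph has no cycle, so every accepting path has bounded length and L is finite.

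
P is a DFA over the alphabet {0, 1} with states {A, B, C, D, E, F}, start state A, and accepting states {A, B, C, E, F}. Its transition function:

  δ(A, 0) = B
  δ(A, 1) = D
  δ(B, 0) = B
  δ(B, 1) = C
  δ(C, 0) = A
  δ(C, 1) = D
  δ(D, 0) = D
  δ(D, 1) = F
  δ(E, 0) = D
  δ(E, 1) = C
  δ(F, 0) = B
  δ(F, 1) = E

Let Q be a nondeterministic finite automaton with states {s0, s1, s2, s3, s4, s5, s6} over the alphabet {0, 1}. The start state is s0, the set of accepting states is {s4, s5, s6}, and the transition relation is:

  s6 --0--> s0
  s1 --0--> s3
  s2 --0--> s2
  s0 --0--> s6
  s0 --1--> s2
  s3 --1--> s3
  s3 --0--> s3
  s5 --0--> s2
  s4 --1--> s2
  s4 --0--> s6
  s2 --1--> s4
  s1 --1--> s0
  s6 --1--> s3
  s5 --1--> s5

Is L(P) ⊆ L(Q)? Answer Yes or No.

The empty string ε is in L(P) but not in L(Q).
So L(P) ⊄ L(Q).

No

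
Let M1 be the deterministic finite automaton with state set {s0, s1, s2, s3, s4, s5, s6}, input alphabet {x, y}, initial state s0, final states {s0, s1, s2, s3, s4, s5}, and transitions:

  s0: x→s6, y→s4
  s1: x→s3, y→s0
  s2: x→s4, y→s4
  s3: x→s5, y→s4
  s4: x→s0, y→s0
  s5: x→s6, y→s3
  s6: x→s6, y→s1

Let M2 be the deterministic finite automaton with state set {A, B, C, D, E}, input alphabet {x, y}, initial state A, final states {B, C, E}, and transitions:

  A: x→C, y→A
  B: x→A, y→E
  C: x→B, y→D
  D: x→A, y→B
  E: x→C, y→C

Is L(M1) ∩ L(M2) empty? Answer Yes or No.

The string yx is accepted by both M1 and M2.
Hence L(M1) ∩ L(M2) ≠ ∅.

No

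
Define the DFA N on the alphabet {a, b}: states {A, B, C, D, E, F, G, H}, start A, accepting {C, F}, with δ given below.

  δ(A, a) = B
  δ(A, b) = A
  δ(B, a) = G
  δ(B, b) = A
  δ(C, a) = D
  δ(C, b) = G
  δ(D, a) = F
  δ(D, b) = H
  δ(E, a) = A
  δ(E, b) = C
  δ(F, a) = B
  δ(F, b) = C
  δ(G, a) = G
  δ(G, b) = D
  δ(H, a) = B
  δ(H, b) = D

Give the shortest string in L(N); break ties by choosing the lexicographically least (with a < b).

A breadth-first search from A reaches an accepting state first via the path A → B → G → D → F on input aaba.
No string of length < 4 is accepted (BFS exhausts all shorter strings without reaching an accepting state), and aaba is the lexicographically least accepting string of length 4.

aaba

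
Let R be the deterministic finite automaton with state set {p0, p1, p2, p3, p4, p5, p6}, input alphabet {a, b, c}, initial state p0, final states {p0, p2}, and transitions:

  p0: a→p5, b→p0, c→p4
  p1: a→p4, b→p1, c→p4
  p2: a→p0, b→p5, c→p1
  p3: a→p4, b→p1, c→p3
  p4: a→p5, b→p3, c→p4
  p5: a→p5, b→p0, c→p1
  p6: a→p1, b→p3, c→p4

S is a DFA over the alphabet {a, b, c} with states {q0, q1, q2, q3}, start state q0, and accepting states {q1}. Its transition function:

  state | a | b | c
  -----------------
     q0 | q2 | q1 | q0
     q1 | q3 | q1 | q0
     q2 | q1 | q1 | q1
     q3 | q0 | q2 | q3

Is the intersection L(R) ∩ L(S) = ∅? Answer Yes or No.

The string b is accepted by both R and S.
Hence L(R) ∩ L(S) ≠ ∅.

No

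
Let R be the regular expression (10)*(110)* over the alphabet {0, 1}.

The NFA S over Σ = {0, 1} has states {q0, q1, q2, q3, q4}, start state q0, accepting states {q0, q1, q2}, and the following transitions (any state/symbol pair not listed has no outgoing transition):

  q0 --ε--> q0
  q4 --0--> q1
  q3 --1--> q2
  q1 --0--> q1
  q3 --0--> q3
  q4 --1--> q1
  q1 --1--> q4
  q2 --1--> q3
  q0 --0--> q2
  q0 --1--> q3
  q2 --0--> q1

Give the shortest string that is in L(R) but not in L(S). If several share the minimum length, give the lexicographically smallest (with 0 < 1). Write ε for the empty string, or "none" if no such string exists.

10

The string 10 is accepted by R but not by S.
No shorter string lies in the difference, and 10 is the lexicographically first length-2 string in L(R) \ L(S).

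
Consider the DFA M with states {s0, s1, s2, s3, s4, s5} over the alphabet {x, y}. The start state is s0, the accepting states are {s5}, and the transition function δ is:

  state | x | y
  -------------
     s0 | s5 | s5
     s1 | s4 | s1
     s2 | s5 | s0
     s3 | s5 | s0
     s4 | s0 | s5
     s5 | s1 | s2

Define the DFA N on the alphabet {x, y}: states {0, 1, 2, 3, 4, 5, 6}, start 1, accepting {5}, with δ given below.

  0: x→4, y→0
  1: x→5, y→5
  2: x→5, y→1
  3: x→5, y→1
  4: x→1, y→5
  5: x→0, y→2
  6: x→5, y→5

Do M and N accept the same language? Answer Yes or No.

Yes

Exploring the product automaton M × N from the start pair (s0, 1), following both machines on each input symbol, reaches 5 state pairs: (s0, 1), (s5, 5), (s1, 0), (s2, 2), (s4, 4).
M accepts in {s5} and N accepts in {5}. In every reachable pair the two components are either both accepting — (s5, 5) — or both non-accepting, so no string is accepted by exactly one of the machines: L(M) \ L(N) and L(N) \ L(M) are both empty.
Hence every string is accepted by M iff it is accepted by N, and the two languages coincide.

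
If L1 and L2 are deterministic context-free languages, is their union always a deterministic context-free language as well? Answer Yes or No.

No

{aⁿbⁿ : n≥0} and {aⁿb²ⁿ : n≥0} are each accepted by a deterministic PDA (push the a's; pop one per b, respectively one per two b's), but their union U is not. Suppose a DPDA M accepted U. Being deterministic, M has a single run on aⁿb²ⁿ, and since aⁿbⁿ ∈ U that run passes through an accepting configuration right after consuming the prefix aⁿbⁿ and then goes on to accept again after n more b's. Build an ordinary (nondeterministic) PDA M′ that simulates M on a's and b's and, at any moment when M is in an accepting state, may switch to a second mode in which it reads only c's, feeding each c to M as a b; M′ accepts when M does. Then M′ accepts aⁱbʲcᵏ (k≥1) exactly when both aⁱbʲ ∈ U and aⁱbʲ⁺ᵏ ∈ U, and checking the four cases (i=j or j=2i, combined with j+k=i or j+k=2i) leaves only i=j=k: so L(M′) ∩ a*b*c⁺ = {aⁿbⁿcⁿ : n≥1} would be context-free, which it is not (pumping lemma) — contradiction. (The union is an unambiguous CFL; it is determinism, not unambiguity, that fails.)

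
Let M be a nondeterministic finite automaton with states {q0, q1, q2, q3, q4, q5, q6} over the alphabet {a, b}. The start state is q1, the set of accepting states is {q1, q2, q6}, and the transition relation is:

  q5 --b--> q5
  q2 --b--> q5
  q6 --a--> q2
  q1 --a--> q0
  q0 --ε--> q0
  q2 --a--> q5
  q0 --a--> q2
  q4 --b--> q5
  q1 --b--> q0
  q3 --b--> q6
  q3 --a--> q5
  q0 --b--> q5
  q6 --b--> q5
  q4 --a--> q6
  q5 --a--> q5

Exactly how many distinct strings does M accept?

3

The useful subgraph on states {q0, q1, q2} is acyclic, so L(M) is finite; the longest accepting path visits 3 useful states, giving maximum string length 2.
Counting accepting paths from q1 by length: 1 of length 0, 2 of length 2. Total 3.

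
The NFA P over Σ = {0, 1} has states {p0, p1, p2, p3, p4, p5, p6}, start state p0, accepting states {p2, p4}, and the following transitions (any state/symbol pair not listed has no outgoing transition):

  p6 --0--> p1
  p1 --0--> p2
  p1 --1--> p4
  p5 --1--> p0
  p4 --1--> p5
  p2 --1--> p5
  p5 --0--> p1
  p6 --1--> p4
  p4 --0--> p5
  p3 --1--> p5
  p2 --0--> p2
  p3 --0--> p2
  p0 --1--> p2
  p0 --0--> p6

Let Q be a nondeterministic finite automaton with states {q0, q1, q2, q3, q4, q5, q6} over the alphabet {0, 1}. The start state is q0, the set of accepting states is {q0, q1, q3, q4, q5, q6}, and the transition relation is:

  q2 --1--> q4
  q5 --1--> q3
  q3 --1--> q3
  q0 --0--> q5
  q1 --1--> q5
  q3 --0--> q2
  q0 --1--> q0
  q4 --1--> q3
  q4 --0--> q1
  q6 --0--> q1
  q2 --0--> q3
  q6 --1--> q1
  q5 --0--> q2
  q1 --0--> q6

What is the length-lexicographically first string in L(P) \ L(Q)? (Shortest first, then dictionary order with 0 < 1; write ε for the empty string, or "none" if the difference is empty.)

100

The string 100 is accepted by P but not by Q.
No shorter string lies in the difference, and 100 is the lexicographically first length-3 string in L(P) \ L(Q).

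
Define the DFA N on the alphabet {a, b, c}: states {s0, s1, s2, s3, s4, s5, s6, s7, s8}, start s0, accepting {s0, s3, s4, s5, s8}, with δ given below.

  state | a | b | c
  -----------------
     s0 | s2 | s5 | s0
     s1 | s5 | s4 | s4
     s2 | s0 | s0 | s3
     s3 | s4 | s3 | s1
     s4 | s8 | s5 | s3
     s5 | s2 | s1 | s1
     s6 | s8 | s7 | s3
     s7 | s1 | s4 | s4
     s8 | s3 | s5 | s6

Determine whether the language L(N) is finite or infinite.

infinite

State s0 is reachable from the start and can reach an accepting state, and it lies on the cycle s0 → s0.
Traversing that cycle any number of times yields accepted strings of unbounded length, so the language is infinite.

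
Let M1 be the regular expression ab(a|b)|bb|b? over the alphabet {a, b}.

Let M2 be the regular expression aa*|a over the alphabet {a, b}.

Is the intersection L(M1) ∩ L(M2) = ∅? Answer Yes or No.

Yes

Converting the expression M1 to a DFA (subset construction, then merging equivalent states) gives the minimal DFA with states {r0, r1, r2, r3, r4, r5}, start state r0, accepting states {r0, r2, r5} and transitions r0: a→r1, b→r2; r1: a→r3, b→r4; r2: a→r3, b→r5; r3: a→r3, b→r3; r4: a→r5, b→r5; r5: a→r3, b→r3.
Converting the expression M2 to a DFA (subset construction, then merging equivalent states) gives the minimal DFA with states {t0, t1, t2}, start state t0, accepting states {t1} and transitions t0: a→t1, b→t2; t1: a→t1, b→t2; t2: a→t2, b→t2.
Exploring the product automaton M1 × M2 from the start pair (r0, t0), following both machines on each input symbol, reaches 7 state pairs: (r0, t0), (r1, t1), (r2, t2), (r3, t1), (r4, t2), (r3, t2), (r5, t2).
M1 accepts in {r0, r2, r5} and M2 accepts in {t1}; no reachable pair has both components accepting, so no string drives both machines to acceptance simultaneously and L(M1) ∩ L(M2) = ∅.
So no string is accepted by both, and the intersection is empty.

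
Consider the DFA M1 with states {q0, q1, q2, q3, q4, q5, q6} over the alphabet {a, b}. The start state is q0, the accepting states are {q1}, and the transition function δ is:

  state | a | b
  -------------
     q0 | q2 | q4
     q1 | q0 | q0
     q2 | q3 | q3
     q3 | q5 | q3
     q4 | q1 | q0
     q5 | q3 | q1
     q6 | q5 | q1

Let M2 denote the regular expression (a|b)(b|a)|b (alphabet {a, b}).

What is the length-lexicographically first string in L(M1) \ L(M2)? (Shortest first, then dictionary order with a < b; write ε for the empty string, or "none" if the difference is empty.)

aaab

The string aaab is accepted by M1 but not by M2.
No shorter string lies in the difference, and aaab is the lexicographically first length-4 string in L(M1) \ L(M2).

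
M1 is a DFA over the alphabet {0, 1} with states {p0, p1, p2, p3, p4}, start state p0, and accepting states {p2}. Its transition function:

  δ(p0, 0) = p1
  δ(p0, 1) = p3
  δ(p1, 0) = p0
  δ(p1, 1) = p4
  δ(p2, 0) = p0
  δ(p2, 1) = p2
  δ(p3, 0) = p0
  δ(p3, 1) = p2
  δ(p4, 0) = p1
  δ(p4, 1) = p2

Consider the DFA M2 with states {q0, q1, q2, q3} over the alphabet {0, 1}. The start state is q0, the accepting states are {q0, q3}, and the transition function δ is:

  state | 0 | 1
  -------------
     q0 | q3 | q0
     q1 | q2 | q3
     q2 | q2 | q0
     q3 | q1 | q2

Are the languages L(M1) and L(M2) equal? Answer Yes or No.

No

The string 0011 is accepted by M1 but rejected by M2.
So L(M1) ≠ L(M2).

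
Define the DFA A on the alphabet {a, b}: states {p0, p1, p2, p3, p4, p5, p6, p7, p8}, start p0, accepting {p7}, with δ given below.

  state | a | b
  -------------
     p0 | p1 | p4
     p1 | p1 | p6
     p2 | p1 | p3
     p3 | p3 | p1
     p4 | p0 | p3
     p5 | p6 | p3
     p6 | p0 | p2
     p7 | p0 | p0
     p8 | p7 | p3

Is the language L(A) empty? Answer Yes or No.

The states reachable from the start state are {p0, p1, p2, p3, p4, p6}.
None of the accepting states {p7} is reachable, so no string is accepted and L(A) = ∅.

Yes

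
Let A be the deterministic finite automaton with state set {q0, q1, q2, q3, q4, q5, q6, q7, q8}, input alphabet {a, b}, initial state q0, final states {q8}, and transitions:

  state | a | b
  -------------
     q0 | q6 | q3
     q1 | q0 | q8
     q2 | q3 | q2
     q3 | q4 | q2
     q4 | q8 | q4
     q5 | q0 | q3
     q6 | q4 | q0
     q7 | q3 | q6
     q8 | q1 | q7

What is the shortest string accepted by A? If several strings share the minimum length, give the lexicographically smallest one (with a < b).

A breadth-first search from q0 reaches an accepting state first via the path q0 → q6 → q4 → q8 on input aaa.
No string of length < 3 is accepted (BFS exhausts all shorter strings without reaching an accepting state), and aaa is the lexicographically least accepting string of length 3.

aaa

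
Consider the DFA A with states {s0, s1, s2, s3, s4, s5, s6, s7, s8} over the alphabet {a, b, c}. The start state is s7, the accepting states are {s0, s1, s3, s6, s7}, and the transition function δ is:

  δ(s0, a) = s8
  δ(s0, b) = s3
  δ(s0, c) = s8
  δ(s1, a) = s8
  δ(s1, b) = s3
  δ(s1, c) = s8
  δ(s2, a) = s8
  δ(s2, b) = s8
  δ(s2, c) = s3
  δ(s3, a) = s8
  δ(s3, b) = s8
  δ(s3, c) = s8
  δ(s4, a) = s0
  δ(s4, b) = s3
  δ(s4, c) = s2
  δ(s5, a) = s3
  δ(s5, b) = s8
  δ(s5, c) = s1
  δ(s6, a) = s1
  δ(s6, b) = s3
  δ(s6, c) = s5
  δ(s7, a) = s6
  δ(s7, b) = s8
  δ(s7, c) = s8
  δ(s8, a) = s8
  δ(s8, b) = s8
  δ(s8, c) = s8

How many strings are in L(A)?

The useful subgraph on states {s1, s3, s5, s6, s7} is acyclic, so L(A) is finite; the longest accepting path visits 5 useful states, giving maximum string length 4.
Counting accepting paths from s7 by length: 1 of length 0, 1 of length 1, 2 of length 2, 3 of length 3, 1 of length 4. Total 8.

8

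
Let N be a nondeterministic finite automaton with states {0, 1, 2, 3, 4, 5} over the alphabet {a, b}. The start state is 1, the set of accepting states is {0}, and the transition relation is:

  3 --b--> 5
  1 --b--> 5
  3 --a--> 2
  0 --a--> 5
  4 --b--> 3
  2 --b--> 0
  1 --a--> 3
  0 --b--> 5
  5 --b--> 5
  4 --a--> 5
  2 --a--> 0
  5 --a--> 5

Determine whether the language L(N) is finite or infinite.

The useful states (reachable from 1 and able to reach an accepting state) are {0, 1, 2, 3}.
Restricted to these states the transition graph has no cycle, so every accepting path has bounded length and L is finite.

finite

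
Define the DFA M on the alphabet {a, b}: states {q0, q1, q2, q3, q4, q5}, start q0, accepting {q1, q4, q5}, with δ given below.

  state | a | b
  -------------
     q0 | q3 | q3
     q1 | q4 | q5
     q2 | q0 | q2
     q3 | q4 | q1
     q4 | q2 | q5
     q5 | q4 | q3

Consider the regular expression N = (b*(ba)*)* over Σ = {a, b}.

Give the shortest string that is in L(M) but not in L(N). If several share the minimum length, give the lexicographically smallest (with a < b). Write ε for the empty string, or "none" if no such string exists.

aa

The string aa is accepted by M but not by N.
No shorter string lies in the difference, and aa is the lexicographically first length-2 string in L(M) \ L(N).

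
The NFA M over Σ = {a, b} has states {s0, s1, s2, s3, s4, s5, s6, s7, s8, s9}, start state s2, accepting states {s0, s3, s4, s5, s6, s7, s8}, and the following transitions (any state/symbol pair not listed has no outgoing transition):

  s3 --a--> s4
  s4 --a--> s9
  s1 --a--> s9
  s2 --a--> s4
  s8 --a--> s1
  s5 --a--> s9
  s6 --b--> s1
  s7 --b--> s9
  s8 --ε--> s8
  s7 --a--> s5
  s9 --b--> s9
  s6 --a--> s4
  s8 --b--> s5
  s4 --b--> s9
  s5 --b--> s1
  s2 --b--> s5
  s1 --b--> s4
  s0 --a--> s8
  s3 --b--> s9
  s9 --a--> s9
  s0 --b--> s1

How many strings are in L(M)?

3

The useful subgraph on states {s1, s2, s4, s5} is acyclic, so L(M) is finite; the longest accepting path visits 4 useful states, giving maximum string length 3.
Counting accepting paths from s2 by length: 2 of length 1, 1 of length 3. Total 3.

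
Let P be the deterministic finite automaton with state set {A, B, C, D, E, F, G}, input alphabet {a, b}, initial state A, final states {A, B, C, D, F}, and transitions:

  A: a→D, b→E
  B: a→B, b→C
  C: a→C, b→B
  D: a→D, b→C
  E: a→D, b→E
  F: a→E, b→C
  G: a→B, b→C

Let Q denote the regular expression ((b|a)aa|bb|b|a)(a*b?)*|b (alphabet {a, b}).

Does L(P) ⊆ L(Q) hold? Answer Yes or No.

The empty string ε is in L(P) but not in L(Q).
So L(P) ⊄ L(Q).

No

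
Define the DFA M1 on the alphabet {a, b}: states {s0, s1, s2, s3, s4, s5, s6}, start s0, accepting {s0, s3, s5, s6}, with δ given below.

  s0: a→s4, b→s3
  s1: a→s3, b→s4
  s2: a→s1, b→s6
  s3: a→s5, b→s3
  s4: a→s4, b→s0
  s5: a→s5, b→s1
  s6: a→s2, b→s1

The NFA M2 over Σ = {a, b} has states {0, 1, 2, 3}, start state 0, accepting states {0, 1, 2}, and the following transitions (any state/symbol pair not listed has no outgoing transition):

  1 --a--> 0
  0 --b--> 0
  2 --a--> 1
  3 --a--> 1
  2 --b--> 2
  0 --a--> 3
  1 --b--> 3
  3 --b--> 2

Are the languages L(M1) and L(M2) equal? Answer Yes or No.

The string ba is accepted by M1 but rejected by M2.
So L(M1) ≠ L(M2).

No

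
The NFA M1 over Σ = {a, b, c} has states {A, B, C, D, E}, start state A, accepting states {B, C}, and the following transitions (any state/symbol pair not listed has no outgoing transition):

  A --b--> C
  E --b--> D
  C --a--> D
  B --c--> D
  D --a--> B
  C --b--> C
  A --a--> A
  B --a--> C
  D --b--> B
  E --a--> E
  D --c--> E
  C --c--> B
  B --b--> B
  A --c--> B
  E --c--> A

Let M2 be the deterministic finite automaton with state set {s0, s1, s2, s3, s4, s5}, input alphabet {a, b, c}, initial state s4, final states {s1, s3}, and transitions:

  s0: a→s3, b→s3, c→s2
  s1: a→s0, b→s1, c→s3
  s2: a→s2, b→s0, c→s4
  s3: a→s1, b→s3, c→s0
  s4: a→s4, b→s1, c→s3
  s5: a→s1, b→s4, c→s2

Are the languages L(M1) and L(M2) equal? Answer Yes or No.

Yes

Exploring the product automaton M1 × M2 from the start pair (A, s4), following both machines on each input symbol, reaches 5 state pairs: (A, s4), (C, s1), (B, s3), (D, s0), (E, s2).
M1 accepts in {B, C} and M2 accepts in {s1, s3}. In every reachable pair the two components are either both accepting — (C, s1), (B, s3) — or both non-accepting, so no string is accepted by exactly one of the machines: L(M1) \ L(M2) and L(M2) \ L(M1) are both empty.
Hence every string is accepted by M1 iff it is accepted by M2, and the two languages coincide.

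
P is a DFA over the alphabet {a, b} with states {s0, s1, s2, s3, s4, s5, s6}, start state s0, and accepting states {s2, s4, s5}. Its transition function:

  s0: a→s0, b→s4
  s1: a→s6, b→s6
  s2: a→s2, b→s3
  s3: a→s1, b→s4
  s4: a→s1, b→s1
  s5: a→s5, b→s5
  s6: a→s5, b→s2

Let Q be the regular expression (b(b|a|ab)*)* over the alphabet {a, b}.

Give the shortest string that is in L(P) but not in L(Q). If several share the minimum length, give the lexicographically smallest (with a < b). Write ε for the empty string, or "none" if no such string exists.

ab

The string ab is accepted by P but not by Q.
No shorter string lies in the difference, and ab is the lexicographically first length-2 string in L(P) \ L(Q).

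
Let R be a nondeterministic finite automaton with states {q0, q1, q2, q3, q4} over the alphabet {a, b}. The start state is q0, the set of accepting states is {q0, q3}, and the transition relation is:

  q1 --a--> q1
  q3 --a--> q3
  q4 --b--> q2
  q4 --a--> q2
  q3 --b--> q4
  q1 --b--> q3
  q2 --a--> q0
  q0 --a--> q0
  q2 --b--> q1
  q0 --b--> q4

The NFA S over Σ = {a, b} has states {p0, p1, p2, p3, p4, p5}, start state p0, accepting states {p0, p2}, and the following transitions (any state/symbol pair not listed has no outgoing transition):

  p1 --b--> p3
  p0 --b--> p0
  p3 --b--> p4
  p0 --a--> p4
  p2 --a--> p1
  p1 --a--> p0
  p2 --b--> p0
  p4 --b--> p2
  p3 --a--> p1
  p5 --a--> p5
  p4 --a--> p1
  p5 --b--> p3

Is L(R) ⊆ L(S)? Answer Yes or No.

No

The string a is in L(R) but not in L(S).
So L(R) ⊄ L(S).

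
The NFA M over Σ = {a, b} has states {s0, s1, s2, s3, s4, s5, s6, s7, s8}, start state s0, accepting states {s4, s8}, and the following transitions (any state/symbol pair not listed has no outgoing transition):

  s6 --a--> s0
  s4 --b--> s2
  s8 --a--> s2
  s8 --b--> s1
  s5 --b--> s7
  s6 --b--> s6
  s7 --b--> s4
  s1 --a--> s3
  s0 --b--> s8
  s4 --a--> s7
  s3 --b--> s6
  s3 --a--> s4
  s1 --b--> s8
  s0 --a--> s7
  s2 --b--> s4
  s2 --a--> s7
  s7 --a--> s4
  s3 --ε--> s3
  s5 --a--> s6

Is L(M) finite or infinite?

State s8 is reachable from the start and can reach an accepting state, and it lies on the cycle s8 → s1 → s8.
Traversing that cycle any number of times yields accepted strings of unbounded length, so the language is infinite.

infinite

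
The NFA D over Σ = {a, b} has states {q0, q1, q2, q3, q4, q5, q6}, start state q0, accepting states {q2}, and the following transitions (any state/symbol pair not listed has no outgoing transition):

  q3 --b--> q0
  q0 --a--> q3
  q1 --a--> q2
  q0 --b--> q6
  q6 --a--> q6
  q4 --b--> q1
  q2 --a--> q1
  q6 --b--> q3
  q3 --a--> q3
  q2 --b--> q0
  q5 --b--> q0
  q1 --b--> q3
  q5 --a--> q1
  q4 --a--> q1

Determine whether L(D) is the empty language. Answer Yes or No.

Yes

The states reachable from the start state are {q0, q3, q6}.
None of the accepting states {q2} is reachable, so no string is accepted and L(D) = ∅.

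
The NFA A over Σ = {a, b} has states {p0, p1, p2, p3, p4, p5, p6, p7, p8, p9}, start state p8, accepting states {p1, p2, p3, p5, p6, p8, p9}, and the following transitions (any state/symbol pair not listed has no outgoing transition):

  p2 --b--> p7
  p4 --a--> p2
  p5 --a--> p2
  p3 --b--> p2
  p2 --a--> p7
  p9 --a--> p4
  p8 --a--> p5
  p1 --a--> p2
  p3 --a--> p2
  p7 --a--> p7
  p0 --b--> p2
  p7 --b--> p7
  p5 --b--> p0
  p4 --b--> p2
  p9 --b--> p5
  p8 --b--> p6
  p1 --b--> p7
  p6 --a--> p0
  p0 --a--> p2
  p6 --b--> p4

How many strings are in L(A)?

10

The useful subgraph on states {p0, p2, p4, p5, p6, p8} is acyclic, so L(A) is finite; the longest accepting path visits 4 useful states, giving maximum string length 3.
Counting accepting paths from p8 by length: 1 of length 0, 2 of length 1, 1 of length 2, 6 of length 3. Total 10.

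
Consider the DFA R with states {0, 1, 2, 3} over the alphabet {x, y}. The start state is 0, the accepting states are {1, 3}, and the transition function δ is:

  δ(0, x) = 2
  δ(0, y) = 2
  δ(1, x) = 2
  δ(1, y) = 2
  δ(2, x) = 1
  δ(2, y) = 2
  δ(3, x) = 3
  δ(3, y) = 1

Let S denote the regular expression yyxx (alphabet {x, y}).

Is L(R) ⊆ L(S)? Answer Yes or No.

The string xx is in L(R) but not in L(S).
So L(R) ⊄ L(S).

No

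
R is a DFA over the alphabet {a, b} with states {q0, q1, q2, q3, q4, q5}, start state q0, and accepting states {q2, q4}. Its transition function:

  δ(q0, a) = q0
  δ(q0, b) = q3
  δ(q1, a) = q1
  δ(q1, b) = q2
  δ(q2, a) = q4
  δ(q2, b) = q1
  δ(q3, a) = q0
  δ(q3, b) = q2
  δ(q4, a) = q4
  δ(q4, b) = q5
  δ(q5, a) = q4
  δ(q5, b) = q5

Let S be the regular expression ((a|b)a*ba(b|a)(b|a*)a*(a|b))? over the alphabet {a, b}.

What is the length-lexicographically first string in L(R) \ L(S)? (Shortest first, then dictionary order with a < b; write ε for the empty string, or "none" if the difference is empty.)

The string bb is accepted by R but not by S.
No shorter string lies in the difference, and bb is the lexicographically first length-2 string in L(R) \ L(S).

bb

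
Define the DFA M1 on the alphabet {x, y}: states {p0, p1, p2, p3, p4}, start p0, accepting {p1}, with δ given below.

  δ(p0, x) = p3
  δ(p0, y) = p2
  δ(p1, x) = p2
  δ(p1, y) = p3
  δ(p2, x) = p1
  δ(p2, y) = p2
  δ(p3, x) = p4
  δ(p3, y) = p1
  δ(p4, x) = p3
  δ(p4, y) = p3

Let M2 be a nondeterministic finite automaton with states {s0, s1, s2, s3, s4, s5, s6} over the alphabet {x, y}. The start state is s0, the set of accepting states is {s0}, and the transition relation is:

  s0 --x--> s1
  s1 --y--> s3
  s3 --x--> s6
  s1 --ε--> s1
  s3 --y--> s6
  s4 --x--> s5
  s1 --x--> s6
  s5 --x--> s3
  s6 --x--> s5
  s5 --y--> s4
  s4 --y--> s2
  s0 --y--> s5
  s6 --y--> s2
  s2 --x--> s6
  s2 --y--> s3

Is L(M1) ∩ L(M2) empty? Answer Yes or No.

Yes

Exploring the product automaton M1 × M2 from the start pair (p0, s0), following both machines on each input symbol, reaches 20 state pairs: (p0, s0), (p3, s1), (p2, s5), (p4, s6), (p1, s3), (p2, s4), (p3, s5), (p3, s2), (p2, s6), (p3, s6), (p1, s5), (p2, s2), (p4, s3), (p1, s4), (p4, s5), (p1, s2), (p2, s3), (p3, s4), (p1, s6), (p3, s3).
M1 accepts in {p1} and M2 accepts in {s0}; no reachable pair has both components accepting, so no string drives both machines to acceptance simultaneously and L(M1) ∩ L(M2) = ∅.
So no string is accepted by both, and the intersection is empty.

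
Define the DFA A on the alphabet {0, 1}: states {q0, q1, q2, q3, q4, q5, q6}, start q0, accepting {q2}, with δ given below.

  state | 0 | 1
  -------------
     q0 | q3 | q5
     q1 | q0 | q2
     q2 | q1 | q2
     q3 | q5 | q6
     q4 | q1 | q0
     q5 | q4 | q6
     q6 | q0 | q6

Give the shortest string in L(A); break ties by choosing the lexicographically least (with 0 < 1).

A breadth-first search from q0 reaches an accepting state first via the path q0 → q5 → q4 → q1 → q2 on input 1001.
No string of length < 4 is accepted (BFS exhausts all shorter strings without reaching an accepting state), and 1001 is the lexicographically least accepting string of length 4.

1001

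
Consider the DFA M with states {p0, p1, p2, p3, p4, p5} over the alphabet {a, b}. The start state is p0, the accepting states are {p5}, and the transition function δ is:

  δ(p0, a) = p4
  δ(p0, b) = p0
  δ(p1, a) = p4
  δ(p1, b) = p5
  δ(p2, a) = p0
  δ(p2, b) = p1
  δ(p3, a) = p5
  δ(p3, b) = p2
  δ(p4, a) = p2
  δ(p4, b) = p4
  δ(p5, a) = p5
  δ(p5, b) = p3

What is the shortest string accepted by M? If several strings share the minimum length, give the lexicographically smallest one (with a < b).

aabb

A breadth-first search from p0 reaches an accepting state first via the path p0 → p4 → p2 → p1 → p5 on input aabb.
No string of length < 4 is accepted (BFS exhausts all shorter strings without reaching an accepting state), and aabb is the lexicographically least accepting string of length 4.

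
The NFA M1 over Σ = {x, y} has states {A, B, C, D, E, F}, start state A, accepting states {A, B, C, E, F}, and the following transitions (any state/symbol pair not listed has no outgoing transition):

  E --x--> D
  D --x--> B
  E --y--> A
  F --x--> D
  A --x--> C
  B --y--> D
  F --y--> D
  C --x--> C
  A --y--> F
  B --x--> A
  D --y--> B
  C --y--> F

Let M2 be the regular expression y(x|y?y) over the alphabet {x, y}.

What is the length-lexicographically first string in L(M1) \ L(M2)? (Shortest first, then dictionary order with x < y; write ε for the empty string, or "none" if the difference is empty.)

ε

The empty string ε is accepted by M1 but not by M2.
Since ε is the unique shortest string, it is the required witness.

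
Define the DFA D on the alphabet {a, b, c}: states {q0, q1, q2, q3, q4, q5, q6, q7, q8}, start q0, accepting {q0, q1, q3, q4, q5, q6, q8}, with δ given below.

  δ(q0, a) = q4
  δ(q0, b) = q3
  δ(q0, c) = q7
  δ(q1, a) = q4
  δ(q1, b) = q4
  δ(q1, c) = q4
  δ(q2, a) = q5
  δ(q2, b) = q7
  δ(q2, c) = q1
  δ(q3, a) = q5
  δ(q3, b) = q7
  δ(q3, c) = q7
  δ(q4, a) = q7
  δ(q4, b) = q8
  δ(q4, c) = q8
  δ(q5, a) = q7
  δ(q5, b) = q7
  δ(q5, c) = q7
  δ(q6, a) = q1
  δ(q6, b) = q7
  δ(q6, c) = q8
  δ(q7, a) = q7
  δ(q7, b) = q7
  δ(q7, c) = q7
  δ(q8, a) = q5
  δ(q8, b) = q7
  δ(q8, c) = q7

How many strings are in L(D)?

The useful subgraph on states {q0, q3, q4, q5, q8} is acyclic, so L(D) is finite; the longest accepting path visits 4 useful states, giving maximum string length 3.
Counting accepting paths from q0 by length: 1 of length 0, 2 of length 1, 3 of length 2, 2 of length 3. Total 8.

8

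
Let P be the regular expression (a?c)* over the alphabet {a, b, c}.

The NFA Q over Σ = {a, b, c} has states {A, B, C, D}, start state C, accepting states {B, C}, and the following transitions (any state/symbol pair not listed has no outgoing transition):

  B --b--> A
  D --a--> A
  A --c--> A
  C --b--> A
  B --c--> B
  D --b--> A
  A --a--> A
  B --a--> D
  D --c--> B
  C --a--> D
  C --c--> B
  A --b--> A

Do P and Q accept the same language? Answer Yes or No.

Converting the expression P to a DFA (subset construction, then merging equivalent states) gives the minimal DFA with states {p0, p1, p2}, start state p0, accepting states {p0} and transitions p0: a→p1, b→p2, c→p0; p1: a→p2, b→p2, c→p0; p2: a→p2, b→p2, c→p2.
Exploring the product automaton P × Q from the start pair (p0, C), following both machines on each input symbol, reaches 4 state pairs: (p0, C), (p1, D), (p2, A), (p0, B).
P accepts in {p0} and Q accepts in {B, C}. In every reachable pair the two components are either both accepting — (p0, C), (p0, B) — or both non-accepting, so no string is accepted by exactly one of the machines: L(P) \ L(Q) and L(Q) \ L(P) are both empty.
Hence every string is accepted by P iff it is accepted by Q, and the two languages coincide.

Yes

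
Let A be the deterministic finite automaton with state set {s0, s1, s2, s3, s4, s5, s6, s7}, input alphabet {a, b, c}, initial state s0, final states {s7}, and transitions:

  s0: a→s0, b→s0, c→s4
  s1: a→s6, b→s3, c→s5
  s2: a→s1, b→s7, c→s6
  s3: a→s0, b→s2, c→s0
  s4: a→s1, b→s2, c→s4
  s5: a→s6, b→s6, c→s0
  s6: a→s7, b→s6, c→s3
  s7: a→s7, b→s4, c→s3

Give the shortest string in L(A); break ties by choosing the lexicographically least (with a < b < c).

A breadth-first search from s0 reaches an accepting state first via the path s0 → s4 → s2 → s7 on input cbb.
No string of length < 3 is accepted (BFS exhausts all shorter strings without reaching an accepting state), and cbb is the lexicographically least accepting string of length 3.

cbb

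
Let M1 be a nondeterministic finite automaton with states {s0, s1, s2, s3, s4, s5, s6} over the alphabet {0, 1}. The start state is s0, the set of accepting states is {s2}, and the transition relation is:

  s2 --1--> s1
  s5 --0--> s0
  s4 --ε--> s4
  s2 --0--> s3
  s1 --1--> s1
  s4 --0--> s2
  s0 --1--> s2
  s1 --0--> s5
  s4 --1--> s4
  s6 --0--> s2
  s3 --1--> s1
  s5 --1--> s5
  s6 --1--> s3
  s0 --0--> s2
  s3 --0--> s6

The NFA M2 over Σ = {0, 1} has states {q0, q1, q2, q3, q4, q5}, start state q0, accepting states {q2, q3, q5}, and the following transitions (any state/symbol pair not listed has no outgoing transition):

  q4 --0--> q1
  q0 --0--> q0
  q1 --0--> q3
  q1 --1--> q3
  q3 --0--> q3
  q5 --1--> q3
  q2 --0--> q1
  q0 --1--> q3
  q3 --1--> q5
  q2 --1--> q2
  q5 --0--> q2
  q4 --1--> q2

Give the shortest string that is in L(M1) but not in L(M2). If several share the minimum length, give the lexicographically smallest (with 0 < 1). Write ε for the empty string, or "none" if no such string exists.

0

The string 0 is accepted by M1 but not by M2.
No shorter string lies in the difference, and 0 is the lexicographically first length-1 string in L(M1) \ L(M2).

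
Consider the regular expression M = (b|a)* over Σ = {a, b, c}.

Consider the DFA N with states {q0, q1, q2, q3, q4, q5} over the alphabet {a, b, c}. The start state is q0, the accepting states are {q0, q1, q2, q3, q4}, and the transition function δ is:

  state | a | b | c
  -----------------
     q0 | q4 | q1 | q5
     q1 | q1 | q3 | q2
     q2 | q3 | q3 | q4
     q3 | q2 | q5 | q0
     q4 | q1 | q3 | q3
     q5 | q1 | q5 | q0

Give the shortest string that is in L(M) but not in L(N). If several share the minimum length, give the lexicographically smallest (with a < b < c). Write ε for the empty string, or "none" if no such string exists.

The string abb is accepted by M but not by N.
No shorter string lies in the difference, and abb is the lexicographically first length-3 string in L(M) \ L(N).

abb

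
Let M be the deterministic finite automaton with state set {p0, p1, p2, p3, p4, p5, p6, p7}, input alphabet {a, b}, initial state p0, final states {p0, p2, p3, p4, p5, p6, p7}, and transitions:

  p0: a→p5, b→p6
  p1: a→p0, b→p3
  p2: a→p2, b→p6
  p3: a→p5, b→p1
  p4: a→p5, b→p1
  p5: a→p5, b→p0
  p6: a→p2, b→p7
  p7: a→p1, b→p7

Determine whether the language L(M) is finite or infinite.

infinite

State p0 is reachable from the start and can reach an accepting state, and it lies on the cycle p0 → p5 → p0.
Traversing that cycle any number of times yields accepted strings of unbounded length, so the language is infinite.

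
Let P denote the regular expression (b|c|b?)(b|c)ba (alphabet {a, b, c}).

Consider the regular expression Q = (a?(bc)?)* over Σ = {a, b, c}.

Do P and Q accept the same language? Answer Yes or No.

The string bba is accepted by P but rejected by Q.
So L(P) ≠ L(Q).

No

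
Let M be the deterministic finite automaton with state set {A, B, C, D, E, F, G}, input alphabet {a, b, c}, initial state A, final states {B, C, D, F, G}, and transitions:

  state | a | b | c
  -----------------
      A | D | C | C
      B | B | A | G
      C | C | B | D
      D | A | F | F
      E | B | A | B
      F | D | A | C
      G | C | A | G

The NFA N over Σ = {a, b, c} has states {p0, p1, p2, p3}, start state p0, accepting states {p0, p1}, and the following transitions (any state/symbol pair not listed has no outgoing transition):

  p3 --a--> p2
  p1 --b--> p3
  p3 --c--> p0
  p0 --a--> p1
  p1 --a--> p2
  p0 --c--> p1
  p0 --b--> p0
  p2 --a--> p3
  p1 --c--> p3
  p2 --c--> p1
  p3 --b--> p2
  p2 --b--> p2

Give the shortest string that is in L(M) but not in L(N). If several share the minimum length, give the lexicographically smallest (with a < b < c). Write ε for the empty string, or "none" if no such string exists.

The string ab is accepted by M but not by N.
No shorter string lies in the difference, and ab is the lexicographically first length-2 string in L(M) \ L(N).

ab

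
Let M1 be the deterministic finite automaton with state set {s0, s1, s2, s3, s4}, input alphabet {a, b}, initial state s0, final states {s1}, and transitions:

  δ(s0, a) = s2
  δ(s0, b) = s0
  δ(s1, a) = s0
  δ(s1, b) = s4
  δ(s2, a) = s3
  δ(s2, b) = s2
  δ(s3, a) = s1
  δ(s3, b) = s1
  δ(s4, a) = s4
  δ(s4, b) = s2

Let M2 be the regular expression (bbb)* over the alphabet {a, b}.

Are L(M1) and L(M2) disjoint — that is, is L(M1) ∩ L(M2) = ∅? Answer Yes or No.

Converting the expression M2 to a DFA (subset construction, then merging equivalent states) gives the minimal DFA with states {r0, r1, r2, r3}, start state r0, accepting states {r0} and transitions r0: a→r1, b→r2; r1: a→r1, b→r1; r2: a→r1, b→r3; r3: a→r1, b→r0.
Exploring the product automaton M1 × M2 from the start pair (s0, r0), following both machines on each input symbol, reaches 8 state pairs: (s0, r0), (s2, r1), (s0, r2), (s3, r1), (s0, r3), (s1, r1), (s0, r1), (s4, r1).
M1 accepts in {s1} and M2 accepts in {r0}; no reachable pair has both components accepting, so no string drives both machines to acceptance simultaneously and L(M1) ∩ L(M2) = ∅.
So no string is accepted by both, and the intersection is empty.

Yes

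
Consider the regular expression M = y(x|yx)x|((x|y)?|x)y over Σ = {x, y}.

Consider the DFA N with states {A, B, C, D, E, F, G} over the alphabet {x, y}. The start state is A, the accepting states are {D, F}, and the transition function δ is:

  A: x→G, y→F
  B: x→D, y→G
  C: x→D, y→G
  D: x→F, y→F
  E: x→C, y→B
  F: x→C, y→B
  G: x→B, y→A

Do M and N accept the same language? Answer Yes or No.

The string xy is accepted by M but rejected by N.
So L(M) ≠ L(N).

No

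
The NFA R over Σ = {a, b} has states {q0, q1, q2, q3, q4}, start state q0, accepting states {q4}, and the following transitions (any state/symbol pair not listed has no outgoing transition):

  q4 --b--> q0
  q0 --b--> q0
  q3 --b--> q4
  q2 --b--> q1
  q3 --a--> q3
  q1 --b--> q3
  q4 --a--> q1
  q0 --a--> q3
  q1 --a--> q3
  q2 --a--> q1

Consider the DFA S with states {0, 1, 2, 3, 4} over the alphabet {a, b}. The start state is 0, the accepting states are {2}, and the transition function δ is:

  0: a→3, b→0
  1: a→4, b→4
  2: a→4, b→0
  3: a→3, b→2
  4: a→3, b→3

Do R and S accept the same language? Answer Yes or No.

Yes

Exploring the product automaton R × S from the start pair (q0, 0), following both machines on each input symbol, reaches 4 state pairs: (q0, 0), (q3, 3), (q4, 2), (q1, 4).
R accepts in {q4} and S accepts in {2}. In every reachable pair the two components are either both accepting — (q4, 2) — or both non-accepting, so no string is accepted by exactly one of the machines: L(R) \ L(S) and L(S) \ L(R) are both empty.
Hence every string is accepted by R iff it is accepted by S, and the two languages coincide.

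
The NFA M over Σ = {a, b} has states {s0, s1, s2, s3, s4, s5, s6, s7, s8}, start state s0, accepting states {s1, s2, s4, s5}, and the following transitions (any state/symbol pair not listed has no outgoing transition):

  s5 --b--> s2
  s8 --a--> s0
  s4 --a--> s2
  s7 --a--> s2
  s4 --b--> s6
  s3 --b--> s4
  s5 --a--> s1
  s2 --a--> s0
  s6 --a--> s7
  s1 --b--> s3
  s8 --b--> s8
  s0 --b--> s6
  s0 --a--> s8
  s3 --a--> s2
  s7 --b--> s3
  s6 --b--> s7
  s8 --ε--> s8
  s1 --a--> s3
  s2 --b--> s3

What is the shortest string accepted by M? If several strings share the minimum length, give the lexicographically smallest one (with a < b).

A breadth-first search from s0 reaches an accepting state first via the path s0 → s6 → s7 → s2 on input baa.
No string of length < 3 is accepted (BFS exhausts all shorter strings without reaching an accepting state), and baa is the lexicographically least accepting string of length 3.

baa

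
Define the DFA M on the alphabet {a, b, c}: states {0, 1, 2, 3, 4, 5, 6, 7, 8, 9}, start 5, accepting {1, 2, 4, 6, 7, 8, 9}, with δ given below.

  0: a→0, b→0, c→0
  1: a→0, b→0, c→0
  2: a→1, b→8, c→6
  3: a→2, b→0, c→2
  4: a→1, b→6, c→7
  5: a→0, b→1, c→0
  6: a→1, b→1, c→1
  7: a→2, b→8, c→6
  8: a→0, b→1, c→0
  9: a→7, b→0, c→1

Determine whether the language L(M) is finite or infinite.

finite

The useful states (reachable from 5 and able to reach an accepting state) are {1, 5}.
Restricted to these states the transition graph has no cycle, so every accepting path has bounded length and L is finite.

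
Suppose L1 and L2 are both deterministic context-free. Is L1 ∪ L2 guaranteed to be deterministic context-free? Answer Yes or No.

No

{aⁿbⁿ : n≥0} and {aⁿb²ⁿ : n≥0} are each accepted by a deterministic PDA (push the a's; pop one per b, respectively one per two b's), but their union U is not. Suppose a DPDA M accepted U. Being deterministic, M has a single run on aⁿb²ⁿ, and since aⁿbⁿ ∈ U that run passes through an accepting configuration right after consuming the prefix aⁿbⁿ and then goes on to accept again after n more b's. Build an ordinary (nondeterministic) PDA M′ that simulates M on a's and b's and, at any moment when M is in an accepting state, may switch to a second mode in which it reads only c's, feeding each c to M as a b; M′ accepts when M does. Then M′ accepts aⁱbʲcᵏ (k≥1) exactly when both aⁱbʲ ∈ U and aⁱbʲ⁺ᵏ ∈ U, and checking the four cases (i=j or j=2i, combined with j+k=i or j+k=2i) leaves only i=j=k: so L(M′) ∩ a*b*c⁺ = {aⁿbⁿcⁿ : n≥1} would be context-free, which it is not (pumping lemma) — contradiction. (The union is an unambiguous CFL; it is determinism, not unambiguity, that fails.)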